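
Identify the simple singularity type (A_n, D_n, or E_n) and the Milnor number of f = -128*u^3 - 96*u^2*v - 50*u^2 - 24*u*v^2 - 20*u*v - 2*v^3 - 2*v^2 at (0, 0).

Type A_2, Milnor number mu = 2.

The Hessian of f at 0 is [[-100, -20], [-20, -4]] with rank 1, so corank 1. A Groebner basis of the Jacobian ideal J(f) in C{u,v} is {v^2, u + v/5}; counting standard monomials gives mu = 2. Corank 1: A-series; mu = 2 gives A_2.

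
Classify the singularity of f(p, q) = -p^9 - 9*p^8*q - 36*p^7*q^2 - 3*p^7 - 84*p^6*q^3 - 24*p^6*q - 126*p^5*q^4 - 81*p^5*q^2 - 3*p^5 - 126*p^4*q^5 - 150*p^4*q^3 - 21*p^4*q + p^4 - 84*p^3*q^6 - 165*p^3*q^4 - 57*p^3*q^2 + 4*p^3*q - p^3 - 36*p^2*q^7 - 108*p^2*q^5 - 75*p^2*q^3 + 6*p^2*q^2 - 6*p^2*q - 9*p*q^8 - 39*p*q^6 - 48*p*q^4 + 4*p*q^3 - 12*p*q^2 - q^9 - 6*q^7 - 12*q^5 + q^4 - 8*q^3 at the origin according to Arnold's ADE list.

E6

The Hessian of f at 0 has rank 0. Corank 2; j^3 = -(p + 2*q)^3 is a perfect cube, so E-series; the 4-jet and mu = 6 give E_6.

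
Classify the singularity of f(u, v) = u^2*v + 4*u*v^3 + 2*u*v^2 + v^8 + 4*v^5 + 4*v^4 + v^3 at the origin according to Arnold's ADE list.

D_{9}

The Hessian of f at 0 has rank 0. Corank 2; j^3 = v*(u + v)^2 has shape L^2 M (L != M), so D-series; mu = 9 gives D_9.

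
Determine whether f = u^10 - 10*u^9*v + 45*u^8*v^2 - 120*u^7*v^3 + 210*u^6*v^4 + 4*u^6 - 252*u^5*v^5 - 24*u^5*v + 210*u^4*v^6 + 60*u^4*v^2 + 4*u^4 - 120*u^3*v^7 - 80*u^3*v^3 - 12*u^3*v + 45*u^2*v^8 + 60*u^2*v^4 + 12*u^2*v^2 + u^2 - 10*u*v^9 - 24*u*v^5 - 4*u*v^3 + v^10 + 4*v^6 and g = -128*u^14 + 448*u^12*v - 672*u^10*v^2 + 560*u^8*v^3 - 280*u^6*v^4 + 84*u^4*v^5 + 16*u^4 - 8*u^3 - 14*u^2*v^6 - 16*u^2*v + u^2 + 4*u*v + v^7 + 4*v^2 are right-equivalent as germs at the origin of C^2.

No.

The Hessian of f at 0 has rank 1. Corank 1: A-series; mu = 9 gives A_9. The Hessian of g at 0 has rank 1. Corank 1: A-series; mu = 6 gives A_6. f is A_9 but g is A_6, hence not right-equivalent.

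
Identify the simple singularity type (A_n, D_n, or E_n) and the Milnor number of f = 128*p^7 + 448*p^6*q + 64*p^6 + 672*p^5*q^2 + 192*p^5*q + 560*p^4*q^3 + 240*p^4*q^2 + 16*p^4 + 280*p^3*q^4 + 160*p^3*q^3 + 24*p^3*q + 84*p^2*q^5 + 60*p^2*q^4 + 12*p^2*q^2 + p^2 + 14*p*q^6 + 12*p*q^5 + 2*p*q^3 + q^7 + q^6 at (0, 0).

Type A_6, Milnor number mu = 6.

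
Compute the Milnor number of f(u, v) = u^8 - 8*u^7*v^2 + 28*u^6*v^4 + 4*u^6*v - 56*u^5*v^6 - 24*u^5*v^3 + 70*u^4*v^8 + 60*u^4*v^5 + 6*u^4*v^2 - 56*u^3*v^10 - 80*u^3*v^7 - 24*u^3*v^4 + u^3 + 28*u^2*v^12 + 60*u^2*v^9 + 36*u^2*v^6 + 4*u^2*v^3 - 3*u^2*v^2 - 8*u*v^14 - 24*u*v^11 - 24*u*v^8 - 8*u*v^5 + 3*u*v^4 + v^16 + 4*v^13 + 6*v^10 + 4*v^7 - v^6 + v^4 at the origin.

6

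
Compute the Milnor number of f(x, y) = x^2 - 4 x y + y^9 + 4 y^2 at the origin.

8

The Hessian of f at 0 is [[2, -4], [-4, 8]] with rank 1, so corank 1. A Groebner basis of the Jacobian ideal J(f) in C{x,y} is {y^8, x - 2*y}; counting standard monomials gives mu = 8. Corank 1: A-series; mu = 8 gives A_8.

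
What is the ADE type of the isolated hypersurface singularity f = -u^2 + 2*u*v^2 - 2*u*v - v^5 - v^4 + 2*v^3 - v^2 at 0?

A4

The Hessian of f at 0 has rank 1. Corank 1: A-series; mu = 4 gives A_4.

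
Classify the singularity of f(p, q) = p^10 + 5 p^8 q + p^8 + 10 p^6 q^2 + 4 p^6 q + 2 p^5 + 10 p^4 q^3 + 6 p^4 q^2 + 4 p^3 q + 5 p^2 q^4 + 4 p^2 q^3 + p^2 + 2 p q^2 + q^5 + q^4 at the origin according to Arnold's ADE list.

A4

The Hessian of f at 0 has rank 1. Corank 1: A-series; mu = 4 gives A_4.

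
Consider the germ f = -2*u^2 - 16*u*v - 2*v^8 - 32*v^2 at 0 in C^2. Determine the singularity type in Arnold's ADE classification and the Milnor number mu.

Type A7, Milnor number mu = 7.

The Hessian of f at 0 has rank 1. Corank 1: A-series; mu = 7 gives A_7.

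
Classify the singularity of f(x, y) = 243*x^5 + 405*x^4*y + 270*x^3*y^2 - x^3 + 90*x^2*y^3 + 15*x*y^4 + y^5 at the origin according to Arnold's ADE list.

E_{8}

The Hessian of f at 0 has rank 0. Corank 2; j^3 = -x^3 is a perfect cube, so E-series; the 5-jet and mu = 8 give E_8.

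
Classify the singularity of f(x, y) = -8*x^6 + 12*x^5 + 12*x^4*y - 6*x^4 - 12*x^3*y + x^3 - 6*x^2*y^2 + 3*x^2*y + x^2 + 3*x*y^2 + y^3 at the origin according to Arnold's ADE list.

The Hessian of f at 0 has rank 1. Corank 1: A-series; mu = 2 gives A_2.

A_2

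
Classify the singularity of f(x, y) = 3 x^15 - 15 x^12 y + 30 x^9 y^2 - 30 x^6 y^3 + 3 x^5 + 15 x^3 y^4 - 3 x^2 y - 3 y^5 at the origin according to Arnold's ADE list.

The Hessian of f at 0 has rank 0. Corank 2; j^3 = -3*x^2*y has shape L^2 M (L != M), so D-series; mu = 6 gives D_6.

D_6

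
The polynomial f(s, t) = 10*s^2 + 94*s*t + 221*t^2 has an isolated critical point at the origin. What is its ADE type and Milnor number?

Type A1, Milnor number mu = 1.

The Hessian of f at 0 is [[20, 94], [94, 442]] with rank 2, so corank 0. A Groebner basis of the Jacobian ideal J(f) in C{s,t} is {s, t}; counting standard monomials gives mu = 1. Corank 0: nondegenerate Morse point, so A_1.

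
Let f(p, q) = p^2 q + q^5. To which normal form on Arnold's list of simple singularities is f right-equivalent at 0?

The Hessian of f at 0 has rank 0. Corank 2; j^3 = p^2*q has shape L^2 M (L != M), so D-series; mu = 6 gives D_6.

D_6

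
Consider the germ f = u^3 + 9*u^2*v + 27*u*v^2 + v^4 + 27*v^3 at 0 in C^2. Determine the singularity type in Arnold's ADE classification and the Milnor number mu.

The Hessian of f at 0 has rank 0. Corank 2; j^3 = (u + 3*v)^3 is a perfect cube, so E-series; the 4-jet and mu = 6 give E_6.

Type E_{6}, Milnor number mu = 6.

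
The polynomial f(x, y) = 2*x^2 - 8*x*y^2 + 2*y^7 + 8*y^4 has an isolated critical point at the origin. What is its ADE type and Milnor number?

The Hessian of f at 0 is [[4, 0], [0, 0]] with rank 1, so corank 1. A Groebner basis of the Jacobian ideal J(f) in C{x,y} is {x^3, -x/2 + y^2}; counting standard monomials gives mu = 6. Corank 1: A-series; mu = 6 gives A_6.

Type A_6, Milnor number mu = 6.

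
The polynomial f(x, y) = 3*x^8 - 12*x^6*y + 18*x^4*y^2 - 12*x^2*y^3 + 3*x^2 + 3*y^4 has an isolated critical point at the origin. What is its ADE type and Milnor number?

The Hessian of f at 0 has rank 1. Corank 1: A-series; mu = 3 gives A_3.

Type A3, Milnor number mu = 3.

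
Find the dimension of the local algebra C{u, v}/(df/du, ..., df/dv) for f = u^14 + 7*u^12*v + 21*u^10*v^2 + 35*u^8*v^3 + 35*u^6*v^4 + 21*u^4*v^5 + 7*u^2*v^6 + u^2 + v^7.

6

The Hessian of f at 0 has rank 1. Corank 1: A-series; mu = 6 gives A_6.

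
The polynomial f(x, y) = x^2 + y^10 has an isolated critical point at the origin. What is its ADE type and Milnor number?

Type A_{9}, Milnor number mu = 9.

The Hessian of f at 0 is [[2, 0], [0, 0]] with rank 1, so corank 1. A Groebner basis of the Jacobian ideal J(f) in C{x,y} is {y^9, x}; counting standard monomials gives mu = 9. Corank 1: A-series; mu = 9 gives A_9.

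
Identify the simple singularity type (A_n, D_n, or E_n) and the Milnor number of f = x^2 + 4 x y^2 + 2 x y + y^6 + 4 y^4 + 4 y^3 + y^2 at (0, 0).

The Hessian of f at 0 has rank 1. Corank 1: A-series; mu = 5 gives A_5.

Type A5, Milnor number mu = 5.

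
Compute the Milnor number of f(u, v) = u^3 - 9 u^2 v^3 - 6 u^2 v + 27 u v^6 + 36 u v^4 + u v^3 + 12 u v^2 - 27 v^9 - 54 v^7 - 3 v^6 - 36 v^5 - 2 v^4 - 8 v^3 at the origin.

The Hessian of f at 0 is [[0, 0], [0, 0]] with rank 0, so corank 2. A Groebner basis of the Jacobian ideal J(f) in C{u,v} is {u^3 - 6*u^2*v - 48*u^2 + 192*u*v - 192*v^2, 6*u^2 + u*v^2 - 24*u*v + 24*v^2, 3*u^2 - 12*u*v + v^3 + 12*v^2}; counting standard monomials gives mu = 7. Corank 2; j^3 = (u - 2*v)^3 is a perfect cube, so E-series; the 4-jet and mu = 7 give E_7.

7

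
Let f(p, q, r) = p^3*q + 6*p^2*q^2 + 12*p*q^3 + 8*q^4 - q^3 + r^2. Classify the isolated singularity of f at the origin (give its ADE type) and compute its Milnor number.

Type E_7, Milnor number mu = 7.

The Hessian of f at 0 has rank 1. Corank 2; j^3 = -q^3 is a perfect cube, so E-series; the 4-jet and mu = 7 give E_7.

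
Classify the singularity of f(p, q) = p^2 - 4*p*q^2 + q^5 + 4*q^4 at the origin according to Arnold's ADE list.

The Hessian of f at 0 has rank 1. Corank 1: A-series; mu = 4 gives A_4.

A4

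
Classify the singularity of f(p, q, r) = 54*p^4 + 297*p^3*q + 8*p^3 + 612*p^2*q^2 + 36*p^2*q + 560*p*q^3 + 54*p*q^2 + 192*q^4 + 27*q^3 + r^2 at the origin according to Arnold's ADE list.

The Hessian of f at 0 has rank 1. Corank 2; j^3 = (2*p + 3*q)^3 is a perfect cube, so E-series; the 4-jet and mu = 7 give E_7.

E7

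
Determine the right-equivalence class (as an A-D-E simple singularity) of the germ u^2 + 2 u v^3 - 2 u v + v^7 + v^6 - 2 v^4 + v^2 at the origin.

A_6

The Hessian of f at 0 has rank 1. Corank 1: A-series; mu = 6 gives A_6.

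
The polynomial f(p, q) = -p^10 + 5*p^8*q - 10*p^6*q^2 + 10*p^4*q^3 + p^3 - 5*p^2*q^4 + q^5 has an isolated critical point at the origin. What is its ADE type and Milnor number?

Type E8, Milnor number mu = 8.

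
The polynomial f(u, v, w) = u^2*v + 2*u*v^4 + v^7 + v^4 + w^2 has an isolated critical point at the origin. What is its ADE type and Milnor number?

Type D_5, Milnor number mu = 5.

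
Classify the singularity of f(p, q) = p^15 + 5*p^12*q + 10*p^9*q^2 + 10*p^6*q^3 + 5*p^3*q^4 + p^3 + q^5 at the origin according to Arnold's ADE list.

The Hessian of f at 0 is [[0, 0], [0, 0]] with rank 0, so corank 2. A Groebner basis of the Jacobian ideal J(f) in C{p,q} is {q^4, p^2}; counting standard monomials gives mu = 8. Corank 2; j^3 = p^3 is a perfect cube, so E-series; the 5-jet and mu = 8 give E_8.

E_{8}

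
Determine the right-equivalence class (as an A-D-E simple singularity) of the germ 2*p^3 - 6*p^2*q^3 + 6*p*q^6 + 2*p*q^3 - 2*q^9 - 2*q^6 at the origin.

E_{7}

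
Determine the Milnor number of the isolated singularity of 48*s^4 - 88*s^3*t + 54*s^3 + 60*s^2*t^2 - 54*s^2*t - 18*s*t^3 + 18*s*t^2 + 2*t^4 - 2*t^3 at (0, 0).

The Hessian of f at 0 has rank 0. Corank 2; j^3 = 2*(3*s - t)^3 is a perfect cube, so E-series; the 4-jet and mu = 7 give E_7.

7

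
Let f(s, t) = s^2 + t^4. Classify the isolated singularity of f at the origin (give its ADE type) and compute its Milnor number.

Type A_{3}, Milnor number mu = 3.

The Hessian of f at 0 has rank 1. Corank 1: A-series; mu = 3 gives A_3.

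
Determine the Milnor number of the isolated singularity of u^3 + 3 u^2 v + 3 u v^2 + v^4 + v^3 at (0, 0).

6

The Hessian of f at 0 is [[0, 0], [0, 0]] with rank 0, so corank 2. A Groebner basis of the Jacobian ideal J(f) in C{u,v} is {v^3, u^2 + 2*u*v + v^2}; counting standard monomials gives mu = 6. Corank 2; j^3 = (u + v)^3 is a perfect cube, so E-series; the 4-jet and mu = 6 give E_6.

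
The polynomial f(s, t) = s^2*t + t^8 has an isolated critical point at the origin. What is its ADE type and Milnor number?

Type D9, Milnor number mu = 9.

The Hessian of f at 0 has rank 0. Corank 2; j^3 = s^2*t has shape L^2 M (L != M), so D-series; mu = 9 gives D_9.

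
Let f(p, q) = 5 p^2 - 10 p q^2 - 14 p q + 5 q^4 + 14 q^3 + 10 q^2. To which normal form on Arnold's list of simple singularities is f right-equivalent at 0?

A1

The Hessian of f at 0 is [[10, -14], [-14, 20]] with rank 2, so corank 0. A Groebner basis of the Jacobian ideal J(f) in C{p,q} is {p, q}; counting standard monomials gives mu = 1. Corank 0: nondegenerate Morse point, so A_1.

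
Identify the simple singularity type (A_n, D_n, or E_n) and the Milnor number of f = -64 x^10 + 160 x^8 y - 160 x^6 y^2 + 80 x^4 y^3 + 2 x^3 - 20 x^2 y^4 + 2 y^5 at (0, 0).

Type E_{8}, Milnor number mu = 8.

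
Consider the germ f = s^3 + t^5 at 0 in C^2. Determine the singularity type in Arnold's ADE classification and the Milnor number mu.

Type E_8, Milnor number mu = 8.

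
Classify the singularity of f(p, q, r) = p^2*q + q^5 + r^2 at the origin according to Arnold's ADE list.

The Hessian of f at 0 has rank 1. Corank 2; j^3 = p^2*q has shape L^2 M (L != M), so D-series; mu = 6 gives D_6.

D6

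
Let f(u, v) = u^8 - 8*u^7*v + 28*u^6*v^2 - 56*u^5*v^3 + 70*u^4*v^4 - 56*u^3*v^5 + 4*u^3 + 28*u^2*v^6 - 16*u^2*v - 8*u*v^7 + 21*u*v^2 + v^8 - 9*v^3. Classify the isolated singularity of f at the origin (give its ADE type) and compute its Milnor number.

The Hessian of f at 0 has rank 0. Corank 2; j^3 = (u - v)*(2*u - 3*v)^2 has shape L^2 M (L != M), so D-series; mu = 9 gives D_9.

Type D_9, Milnor number mu = 9.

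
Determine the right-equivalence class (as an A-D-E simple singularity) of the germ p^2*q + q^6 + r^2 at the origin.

D7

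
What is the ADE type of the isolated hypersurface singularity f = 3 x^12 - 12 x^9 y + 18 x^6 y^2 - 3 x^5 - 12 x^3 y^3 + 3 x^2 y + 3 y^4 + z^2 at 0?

D_{5}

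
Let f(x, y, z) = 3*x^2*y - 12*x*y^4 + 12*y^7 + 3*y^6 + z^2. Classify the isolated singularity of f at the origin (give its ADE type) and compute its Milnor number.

The Hessian of f at 0 has rank 1. Corank 2; j^3 = 3*x^2*y has shape L^2 M (L != M), so D-series; mu = 7 gives D_7.

Type D7, Milnor number mu = 7.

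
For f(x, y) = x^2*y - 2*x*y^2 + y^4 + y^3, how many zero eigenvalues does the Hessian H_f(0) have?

2

The Hessian at 0 is [[0, 0], [0, 0]] of rank 0; hence corank 2.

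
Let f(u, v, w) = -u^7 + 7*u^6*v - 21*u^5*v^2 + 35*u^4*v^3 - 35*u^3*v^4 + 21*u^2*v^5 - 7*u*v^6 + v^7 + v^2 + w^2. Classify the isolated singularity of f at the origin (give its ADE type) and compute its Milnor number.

The Hessian of f at 0 is [[0, 0, 0], [0, 2, 0], [0, 0, 2]] with rank 2, so corank 1. A Groebner basis of the Jacobian ideal J(f) in C{u,v,w} is {u^6, v, w}; counting standard monomials gives mu = 6. Corank 1: A-series; mu = 6 gives A_6.

Type A_6, Milnor number mu = 6.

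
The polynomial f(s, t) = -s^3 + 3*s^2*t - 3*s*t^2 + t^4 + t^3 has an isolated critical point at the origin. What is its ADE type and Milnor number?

The Hessian of f at 0 is [[0, 0], [0, 0]] with rank 0, so corank 2. A Groebner basis of the Jacobian ideal J(f) in C{s,t} is {t^3, s^2 - 2*s*t + t^2}; counting standard monomials gives mu = 6. Corank 2; j^3 = -(s - t)^3 is a perfect cube, so E-series; the 4-jet and mu = 6 give E_6.

Type E6, Milnor number mu = 6.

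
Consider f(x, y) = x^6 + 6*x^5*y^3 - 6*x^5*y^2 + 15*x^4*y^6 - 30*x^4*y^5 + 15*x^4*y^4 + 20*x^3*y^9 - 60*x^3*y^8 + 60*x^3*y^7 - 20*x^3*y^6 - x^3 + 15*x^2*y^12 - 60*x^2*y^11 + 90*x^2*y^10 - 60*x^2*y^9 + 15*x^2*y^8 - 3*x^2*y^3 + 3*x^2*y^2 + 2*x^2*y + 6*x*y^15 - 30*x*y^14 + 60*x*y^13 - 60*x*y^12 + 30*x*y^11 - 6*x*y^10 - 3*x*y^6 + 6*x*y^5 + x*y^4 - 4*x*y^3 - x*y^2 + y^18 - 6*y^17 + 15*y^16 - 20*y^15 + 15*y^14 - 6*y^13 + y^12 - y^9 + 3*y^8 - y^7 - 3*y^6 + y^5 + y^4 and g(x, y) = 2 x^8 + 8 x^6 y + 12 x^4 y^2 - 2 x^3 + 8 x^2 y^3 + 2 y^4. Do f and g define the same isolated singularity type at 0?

No.

The Hessian of f at 0 has rank 0. Corank 2; j^3 = -x*(x - y)^2 has shape L^2 M (L != M), so D-series; mu = 7 gives D_7. The Hessian of g at 0 has rank 0. Corank 2; j^3 = -2*x^3 is a perfect cube, so E-series; the 4-jet and mu = 6 give E_6. f is D_7 but g is E_6, hence not right-equivalent.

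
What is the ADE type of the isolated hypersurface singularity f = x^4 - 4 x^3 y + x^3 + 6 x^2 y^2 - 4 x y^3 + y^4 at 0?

E_{6}

The Hessian of f at 0 is [[0, 0], [0, 0]] with rank 0, so corank 2. A Groebner basis of the Jacobian ideal J(f) in C{x,y} is {y^4, x*y^2 - y^3/3, x^2}; counting standard monomials gives mu = 6. Corank 2; j^3 = x^3 is a perfect cube, so E-series; the 4-jet and mu = 6 give E_6.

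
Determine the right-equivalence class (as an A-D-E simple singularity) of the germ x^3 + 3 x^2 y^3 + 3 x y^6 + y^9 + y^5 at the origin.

The Hessian of f at 0 has rank 0. Corank 2; j^3 = x^3 is a perfect cube, so E-series; the 5-jet and mu = 8 give E_8.

E_8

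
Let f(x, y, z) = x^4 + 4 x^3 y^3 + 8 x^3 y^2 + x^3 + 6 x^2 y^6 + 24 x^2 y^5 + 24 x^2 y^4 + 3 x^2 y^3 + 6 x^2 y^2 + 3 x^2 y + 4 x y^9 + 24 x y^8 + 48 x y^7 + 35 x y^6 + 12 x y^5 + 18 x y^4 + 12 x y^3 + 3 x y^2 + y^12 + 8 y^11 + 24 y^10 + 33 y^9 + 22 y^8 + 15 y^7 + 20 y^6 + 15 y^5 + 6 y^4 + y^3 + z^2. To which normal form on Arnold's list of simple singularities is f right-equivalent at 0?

The Hessian of f at 0 has rank 1. Corank 2; j^3 = (x + y)^3 is a perfect cube, so E-series; the 4-jet and mu = 6 give E_6.

E_6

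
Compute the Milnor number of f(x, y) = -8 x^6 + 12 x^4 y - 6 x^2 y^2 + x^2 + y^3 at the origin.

The Hessian of f at 0 has rank 1. Corank 1: A-series; mu = 2 gives A_2.

2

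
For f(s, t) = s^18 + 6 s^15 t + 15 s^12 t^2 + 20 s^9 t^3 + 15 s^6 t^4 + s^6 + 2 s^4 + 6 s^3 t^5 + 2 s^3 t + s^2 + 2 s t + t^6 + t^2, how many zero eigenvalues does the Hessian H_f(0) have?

The Hessian at 0 is [[2, 2], [2, 2]] of rank 1; hence corank 1.

1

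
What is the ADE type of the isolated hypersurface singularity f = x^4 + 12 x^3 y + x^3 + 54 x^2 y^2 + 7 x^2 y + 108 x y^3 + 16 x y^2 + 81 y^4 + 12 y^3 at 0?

The Hessian of f at 0 is [[0, 0], [0, 0]] with rank 0, so corank 2. A Groebner basis of the Jacobian ideal J(f) in C{x,y} is {x*y^2 + x*y/2 + y^2, -x*y/4 + y^3 - y^2/2, x^2 + 5*x*y + 6*y^2}; counting standard monomials gives mu = 5. Corank 2; j^3 = (x + 2*y)^2*(x + 3*y) has shape L^2 M (L != M), so D-series; mu = 5 gives D_5.

D_{5}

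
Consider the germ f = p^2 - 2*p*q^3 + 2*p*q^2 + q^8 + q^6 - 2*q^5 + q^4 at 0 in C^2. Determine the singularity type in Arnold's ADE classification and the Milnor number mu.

Type A7, Milnor number mu = 7.

The Hessian of f at 0 has rank 1. Corank 1: A-series; mu = 7 gives A_7.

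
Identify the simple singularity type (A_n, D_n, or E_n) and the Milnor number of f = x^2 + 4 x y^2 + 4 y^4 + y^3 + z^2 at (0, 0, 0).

The Hessian of f at 0 has rank 2. Corank 1: A-series; mu = 2 gives A_2.

Type A2, Milnor number mu = 2.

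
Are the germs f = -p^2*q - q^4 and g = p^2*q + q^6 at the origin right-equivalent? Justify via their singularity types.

The Hessian of f at 0 has rank 0. Corank 2; j^3 = -p^2*q has shape L^2 M (L != M), so D-series; mu = 5 gives D_5. The Hessian of g at 0 has rank 0. Corank 2; j^3 = p^2*q has shape L^2 M (L != M), so D-series; mu = 7 gives D_7. f is D_5 but g is D_7, hence not right-equivalent.

No.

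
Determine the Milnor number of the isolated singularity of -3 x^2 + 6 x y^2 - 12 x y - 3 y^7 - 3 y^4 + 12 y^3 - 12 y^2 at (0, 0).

The Hessian of f at 0 has rank 1. Corank 1: A-series; mu = 6 gives A_6.

6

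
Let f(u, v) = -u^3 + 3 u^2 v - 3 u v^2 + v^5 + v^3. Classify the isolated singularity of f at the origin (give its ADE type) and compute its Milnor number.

Type E_8, Milnor number mu = 8.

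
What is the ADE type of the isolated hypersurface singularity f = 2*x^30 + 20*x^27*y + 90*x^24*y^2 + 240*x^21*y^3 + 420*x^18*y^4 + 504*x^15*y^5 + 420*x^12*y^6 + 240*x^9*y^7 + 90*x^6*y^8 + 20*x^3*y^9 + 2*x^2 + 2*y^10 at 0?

The Hessian of f at 0 has rank 1. Corank 1: A-series; mu = 9 gives A_9.

A9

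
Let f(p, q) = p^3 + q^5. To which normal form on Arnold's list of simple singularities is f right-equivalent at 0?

The Hessian of f at 0 has rank 0. Corank 2; j^3 = p^3 is a perfect cube, so E-series; the 5-jet and mu = 8 give E_8.

E_{8}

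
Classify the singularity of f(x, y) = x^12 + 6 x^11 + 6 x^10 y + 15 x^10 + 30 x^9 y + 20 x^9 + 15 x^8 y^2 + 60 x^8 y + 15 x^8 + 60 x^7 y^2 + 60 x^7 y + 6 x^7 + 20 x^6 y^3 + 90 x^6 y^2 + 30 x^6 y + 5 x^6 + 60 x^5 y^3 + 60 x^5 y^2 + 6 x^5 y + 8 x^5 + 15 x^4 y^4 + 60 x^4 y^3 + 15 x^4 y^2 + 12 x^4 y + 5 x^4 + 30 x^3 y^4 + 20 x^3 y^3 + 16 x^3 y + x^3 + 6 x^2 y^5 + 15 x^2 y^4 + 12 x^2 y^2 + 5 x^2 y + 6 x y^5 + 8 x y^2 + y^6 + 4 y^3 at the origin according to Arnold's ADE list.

D_{7}

The Hessian of f at 0 has rank 0. Corank 2; j^3 = (x + y)*(x + 2*y)^2 has shape L^2 M (L != M), so D-series; mu = 7 gives D_7.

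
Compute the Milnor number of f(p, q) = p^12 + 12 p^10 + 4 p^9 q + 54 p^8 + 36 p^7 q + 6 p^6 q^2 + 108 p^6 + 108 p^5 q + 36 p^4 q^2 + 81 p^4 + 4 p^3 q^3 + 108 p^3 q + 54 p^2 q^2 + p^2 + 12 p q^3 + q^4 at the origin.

3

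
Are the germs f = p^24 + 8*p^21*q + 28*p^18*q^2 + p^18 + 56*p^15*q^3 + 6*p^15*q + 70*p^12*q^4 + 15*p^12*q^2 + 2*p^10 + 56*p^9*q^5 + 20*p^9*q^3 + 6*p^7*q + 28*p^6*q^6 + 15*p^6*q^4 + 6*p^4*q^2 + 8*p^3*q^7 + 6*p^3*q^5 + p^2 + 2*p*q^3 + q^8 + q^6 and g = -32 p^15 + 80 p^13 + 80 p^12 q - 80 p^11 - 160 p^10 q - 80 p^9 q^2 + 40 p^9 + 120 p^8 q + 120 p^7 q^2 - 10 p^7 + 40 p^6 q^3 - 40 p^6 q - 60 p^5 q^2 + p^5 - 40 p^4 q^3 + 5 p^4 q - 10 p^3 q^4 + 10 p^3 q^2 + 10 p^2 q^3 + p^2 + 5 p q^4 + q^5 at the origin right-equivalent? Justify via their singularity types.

No.

The Hessian of f at 0 is [[2, 0], [0, 0]] with rank 1, so corank 1. A Groebner basis of the Jacobian ideal J(f) in C{p,q} is {p^3, p^2*q, p + q^3}; counting standard monomials gives mu = 7. Corank 1: A-series; mu = 7 gives A_7. The Hessian of g at 0 is [[2, 0], [0, 0]] with rank 1, so corank 1. A Groebner basis of the Jacobian ideal J(g) in C{p,q} is {q^4, p}; counting standard monomials gives mu = 4. Corank 1: A-series; mu = 4 gives A_4. f is A_7 but g is A_4, hence not right-equivalent.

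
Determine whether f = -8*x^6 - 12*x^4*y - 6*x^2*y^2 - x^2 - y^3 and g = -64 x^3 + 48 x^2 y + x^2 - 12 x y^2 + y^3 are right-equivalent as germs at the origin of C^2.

Yes.

The Hessian of f at 0 has rank 1. Corank 1: A-series; mu = 2 gives A_2. The Hessian of g at 0 has rank 1. Corank 1: A-series; mu = 2 gives A_2. Both have type A_2, hence right-equivalent.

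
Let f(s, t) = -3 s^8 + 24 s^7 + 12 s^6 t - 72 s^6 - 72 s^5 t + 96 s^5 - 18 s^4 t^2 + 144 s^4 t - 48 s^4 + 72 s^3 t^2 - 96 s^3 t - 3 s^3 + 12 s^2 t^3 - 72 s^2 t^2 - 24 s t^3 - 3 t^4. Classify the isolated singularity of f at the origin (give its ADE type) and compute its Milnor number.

The Hessian of f at 0 has rank 0. Corank 2; j^3 = -3*s^3 is a perfect cube, so E-series; the 4-jet and mu = 6 give E_6.

Type E_6, Milnor number mu = 6.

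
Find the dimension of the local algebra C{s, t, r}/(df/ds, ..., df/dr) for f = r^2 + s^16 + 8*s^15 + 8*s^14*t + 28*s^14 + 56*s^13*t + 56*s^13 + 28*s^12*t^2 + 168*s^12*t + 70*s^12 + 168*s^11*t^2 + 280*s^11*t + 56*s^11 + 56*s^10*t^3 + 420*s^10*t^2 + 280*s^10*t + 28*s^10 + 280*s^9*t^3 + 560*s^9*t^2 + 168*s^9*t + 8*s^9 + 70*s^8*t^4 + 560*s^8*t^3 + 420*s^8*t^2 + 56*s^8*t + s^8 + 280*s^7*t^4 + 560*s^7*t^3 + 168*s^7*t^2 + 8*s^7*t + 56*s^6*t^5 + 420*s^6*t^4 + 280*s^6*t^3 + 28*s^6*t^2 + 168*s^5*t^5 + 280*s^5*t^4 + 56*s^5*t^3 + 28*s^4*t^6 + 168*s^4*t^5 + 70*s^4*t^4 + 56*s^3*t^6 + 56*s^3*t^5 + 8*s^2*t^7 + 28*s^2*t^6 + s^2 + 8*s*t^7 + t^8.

7

The Hessian of f at 0 is [[2, 0, 0], [0, 0, 0], [0, 0, 2]] with rank 2, so corank 1. A Groebner basis of the Jacobian ideal J(f) in C{s,t,r} is {t^7, s, r}; counting standard monomials gives mu = 7. Corank 1: A-series; mu = 7 gives A_7.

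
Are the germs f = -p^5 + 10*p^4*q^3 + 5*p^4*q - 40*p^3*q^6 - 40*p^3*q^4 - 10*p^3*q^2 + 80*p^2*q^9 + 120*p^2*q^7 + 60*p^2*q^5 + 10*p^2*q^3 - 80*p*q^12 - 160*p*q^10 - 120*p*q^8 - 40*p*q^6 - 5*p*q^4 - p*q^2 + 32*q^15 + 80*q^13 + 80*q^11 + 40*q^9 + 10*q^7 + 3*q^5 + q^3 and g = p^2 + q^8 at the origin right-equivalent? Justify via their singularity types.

The Hessian of f at 0 is [[0, 0], [0, 0]] with rank 0, so corank 2. A Groebner basis of the Jacobian ideal J(f) in C{p,q} is {p^4 + q^2/5, q^3, p*q - q^2}; counting standard monomials gives mu = 6. Corank 2; j^3 = -q^2*(p - q) has shape L^2 M (L != M), so D-series; mu = 6 gives D_6. The Hessian of g at 0 is [[2, 0], [0, 0]] with rank 1, so corank 1. A Groebner basis of the Jacobian ideal J(g) in C{p,q} is {q^7, p}; counting standard monomials gives mu = 7. Corank 1: A-series; mu = 7 gives A_7. f is D_6 but g is A_7, hence not right-equivalent.

No.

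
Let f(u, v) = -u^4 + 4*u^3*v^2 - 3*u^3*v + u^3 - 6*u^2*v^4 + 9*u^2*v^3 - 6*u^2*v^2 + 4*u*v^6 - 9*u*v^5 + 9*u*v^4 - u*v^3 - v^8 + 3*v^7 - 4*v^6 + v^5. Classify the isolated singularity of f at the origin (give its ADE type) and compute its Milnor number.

The Hessian of f at 0 has rank 0. Corank 2; j^3 = u^3 is a perfect cube, so E-series; the 4-jet and mu = 7 give E_7.

Type E7, Milnor number mu = 7.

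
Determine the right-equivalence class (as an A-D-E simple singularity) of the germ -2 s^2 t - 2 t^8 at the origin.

D_9

The Hessian of f at 0 is [[0, 0], [0, 0]] with rank 0, so corank 2. A Groebner basis of the Jacobian ideal J(f) in C{s,t} is {s^2/8 + t^7, s^3, s*t}; counting standard monomials gives mu = 9. Corank 2; j^3 = -2*s^2*t has shape L^2 M (L != M), so D-series; mu = 9 gives D_9.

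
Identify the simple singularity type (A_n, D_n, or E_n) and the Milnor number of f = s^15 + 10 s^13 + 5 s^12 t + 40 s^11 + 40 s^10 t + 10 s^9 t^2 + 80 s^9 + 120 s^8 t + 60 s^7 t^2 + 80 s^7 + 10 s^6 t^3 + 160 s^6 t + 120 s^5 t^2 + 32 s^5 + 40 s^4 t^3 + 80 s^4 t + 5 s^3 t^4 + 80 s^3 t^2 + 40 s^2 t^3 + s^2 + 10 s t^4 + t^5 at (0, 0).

Type A4, Milnor number mu = 4.

The Hessian of f at 0 has rank 1. Corank 1: A-series; mu = 4 gives A_4.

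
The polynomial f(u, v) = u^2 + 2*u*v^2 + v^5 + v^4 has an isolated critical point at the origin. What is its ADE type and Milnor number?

Type A4, Milnor number mu = 4.

The Hessian of f at 0 is [[2, 0], [0, 0]] with rank 1, so corank 1. A Groebner basis of the Jacobian ideal J(f) in C{u,v} is {u^2, u + v^2}; counting standard monomials gives mu = 4. Corank 1: A-series; mu = 4 gives A_4.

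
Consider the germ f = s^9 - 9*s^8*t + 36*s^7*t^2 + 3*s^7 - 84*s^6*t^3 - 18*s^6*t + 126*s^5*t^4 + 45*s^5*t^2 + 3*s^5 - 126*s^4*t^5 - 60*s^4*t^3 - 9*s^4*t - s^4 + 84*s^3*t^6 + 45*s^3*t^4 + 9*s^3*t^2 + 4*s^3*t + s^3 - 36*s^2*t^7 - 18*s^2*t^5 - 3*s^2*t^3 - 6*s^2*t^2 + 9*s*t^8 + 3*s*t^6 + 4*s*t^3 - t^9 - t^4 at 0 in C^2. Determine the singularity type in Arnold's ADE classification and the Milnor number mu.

Type E_6, Milnor number mu = 6.

The Hessian of f at 0 has rank 0. Corank 2; j^3 = s^3 is a perfect cube, so E-series; the 4-jet and mu = 6 give E_6.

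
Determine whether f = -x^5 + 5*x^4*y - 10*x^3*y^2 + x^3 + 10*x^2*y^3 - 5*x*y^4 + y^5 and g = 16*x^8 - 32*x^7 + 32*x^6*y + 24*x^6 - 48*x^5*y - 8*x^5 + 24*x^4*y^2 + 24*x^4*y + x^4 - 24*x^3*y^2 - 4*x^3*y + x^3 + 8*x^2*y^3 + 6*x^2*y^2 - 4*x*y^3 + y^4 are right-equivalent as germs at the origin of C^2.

The Hessian of f at 0 has rank 0. Corank 2; j^3 = x^3 is a perfect cube, so E-series; the 5-jet and mu = 8 give E_8. The Hessian of g at 0 has rank 0. Corank 2; j^3 = x^3 is a perfect cube, so E-series; the 4-jet and mu = 6 give E_6. f is E_8 but g is E_6, hence not right-equivalent.

No.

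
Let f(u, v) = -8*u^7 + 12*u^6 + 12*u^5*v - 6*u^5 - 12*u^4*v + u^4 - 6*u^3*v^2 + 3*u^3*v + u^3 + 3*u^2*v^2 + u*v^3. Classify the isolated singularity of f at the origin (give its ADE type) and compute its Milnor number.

Type E7, Milnor number mu = 7.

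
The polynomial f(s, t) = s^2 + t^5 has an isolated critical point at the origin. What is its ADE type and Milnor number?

Type A4, Milnor number mu = 4.

The Hessian of f at 0 is [[2, 0], [0, 0]] with rank 1, so corank 1. A Groebner basis of the Jacobian ideal J(f) in C{s,t} is {t^4, s}; counting standard monomials gives mu = 4. Corank 1: A-series; mu = 4 gives A_4.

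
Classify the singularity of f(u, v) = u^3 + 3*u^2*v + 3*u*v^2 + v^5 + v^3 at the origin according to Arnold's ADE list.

E_8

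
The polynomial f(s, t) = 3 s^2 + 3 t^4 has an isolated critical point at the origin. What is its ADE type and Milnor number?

Type A3, Milnor number mu = 3.

The Hessian of f at 0 has rank 1. Corank 1: A-series; mu = 3 gives A_3.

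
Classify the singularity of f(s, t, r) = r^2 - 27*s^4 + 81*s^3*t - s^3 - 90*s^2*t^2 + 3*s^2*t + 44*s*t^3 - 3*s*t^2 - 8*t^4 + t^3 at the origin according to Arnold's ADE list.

E7

The Hessian of f at 0 is [[0, 0, 0], [0, 0, 0], [0, 0, 2]] with rank 1, so corank 2. A Groebner basis of the Jacobian ideal J(f) in C{s,t,r} is {s^2/3 - 2*s*t/3 + t^4 + t^3/9 + t^2/3, s^3 + 5*s^2/3 - 10*s*t/3 - 4*t^3/9 + 5*t^2/3, s^2*t + 11*s^2/9 - 22*s*t/9 - 16*t^3/27 + 11*t^2/9, 2*s^2/3 + s*t^2 - 4*s*t/3 - 7*t^3/9 + 2*t^2/3, r}; counting standard monomials gives mu = 7. Corank 2; j^3 = -(s - t)^3 is a perfect cube, so E-series; the 4-jet and mu = 7 give E_7.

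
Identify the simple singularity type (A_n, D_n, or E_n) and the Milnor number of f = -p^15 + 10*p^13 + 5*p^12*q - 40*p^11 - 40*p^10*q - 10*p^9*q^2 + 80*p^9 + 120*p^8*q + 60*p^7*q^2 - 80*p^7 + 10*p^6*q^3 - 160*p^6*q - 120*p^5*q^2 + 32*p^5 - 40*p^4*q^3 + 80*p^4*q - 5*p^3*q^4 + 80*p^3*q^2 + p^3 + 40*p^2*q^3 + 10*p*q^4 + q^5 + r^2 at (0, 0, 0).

The Hessian of f at 0 has rank 1. Corank 2; j^3 = p^3 is a perfect cube, so E-series; the 5-jet and mu = 8 give E_8.

Type E_{8}, Milnor number mu = 8.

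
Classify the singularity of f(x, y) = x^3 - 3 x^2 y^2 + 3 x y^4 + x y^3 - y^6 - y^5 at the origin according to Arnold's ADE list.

E_{7}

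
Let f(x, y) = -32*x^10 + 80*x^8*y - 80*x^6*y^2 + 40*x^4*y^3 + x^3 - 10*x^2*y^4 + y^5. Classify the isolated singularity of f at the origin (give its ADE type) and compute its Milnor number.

The Hessian of f at 0 is [[0, 0], [0, 0]] with rank 0, so corank 2. A Groebner basis of the Jacobian ideal J(f) in C{x,y} is {y^4, x^2}; counting standard monomials gives mu = 8. Corank 2; j^3 = x^3 is a perfect cube, so E-series; the 5-jet and mu = 8 give E_8.

Type E_8, Milnor number mu = 8.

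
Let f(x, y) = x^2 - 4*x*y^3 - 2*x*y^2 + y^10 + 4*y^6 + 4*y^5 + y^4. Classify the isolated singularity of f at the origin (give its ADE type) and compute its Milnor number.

Type A_{9}, Milnor number mu = 9.

The Hessian of f at 0 is [[2, 0], [0, 0]] with rank 1, so corank 1. A Groebner basis of the Jacobian ideal J(f) in C{x,y} is {x^4 - x^3/12 + x^2*y/8 - 5*x^2/48 + 7*x*y^2/48 - x*y/48 + x/96 - y^2/96, x^3*y - x^3/2 + x^2*y/2 - 3*x^2/8 + x*y^2/2 - x*y/16 + x/32 - y^2/32, -x^3/3 + x^2*y^2 - x^2*y/2 + x^2/3 - 5*x*y^2/12 + x*y/24 - x/48 + y^2/48, -x/2 + y^3 + y^2/2}; counting standard monomials gives mu = 9. Corank 1: A-series; mu = 9 gives A_9.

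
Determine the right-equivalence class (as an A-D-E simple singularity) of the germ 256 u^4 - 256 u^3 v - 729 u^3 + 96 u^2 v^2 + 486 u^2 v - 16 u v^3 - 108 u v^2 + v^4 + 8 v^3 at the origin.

E_{6}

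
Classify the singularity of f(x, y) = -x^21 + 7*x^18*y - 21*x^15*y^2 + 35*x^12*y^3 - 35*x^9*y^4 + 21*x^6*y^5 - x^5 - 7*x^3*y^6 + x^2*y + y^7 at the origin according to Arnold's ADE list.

The Hessian of f at 0 is [[0, 0], [0, 0]] with rank 0, so corank 2. A Groebner basis of the Jacobian ideal J(f) in C{x,y} is {x^2/7 + y^6, x^3, x*y}; counting standard monomials gives mu = 8. Corank 2; j^3 = x^2*y has shape L^2 M (L != M), so D-series; mu = 8 gives D_8.

D_8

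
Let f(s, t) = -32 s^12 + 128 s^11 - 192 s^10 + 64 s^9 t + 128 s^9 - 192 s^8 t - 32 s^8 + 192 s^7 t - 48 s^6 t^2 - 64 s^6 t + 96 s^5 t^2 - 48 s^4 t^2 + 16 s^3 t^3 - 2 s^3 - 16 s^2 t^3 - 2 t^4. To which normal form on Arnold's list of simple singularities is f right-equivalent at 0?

The Hessian of f at 0 is [[0, 0], [0, 0]] with rank 0, so corank 2. A Groebner basis of the Jacobian ideal J(f) in C{s,t} is {t^3, s^2}; counting standard monomials gives mu = 6. Corank 2; j^3 = -2*s^3 is a perfect cube, so E-series; the 4-jet and mu = 6 give E_6.

E_6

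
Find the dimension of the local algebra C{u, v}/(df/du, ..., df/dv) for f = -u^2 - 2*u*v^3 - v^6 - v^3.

2

The Hessian of f at 0 is [[-2, 0], [0, 0]] with rank 1, so corank 1. A Groebner basis of the Jacobian ideal J(f) in C{u,v} is {v^2, u}; counting standard monomials gives mu = 2. Corank 1: A-series; mu = 2 gives A_2.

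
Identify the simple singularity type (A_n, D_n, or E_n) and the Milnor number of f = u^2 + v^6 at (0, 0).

Type A5, Milnor number mu = 5.

The Hessian of f at 0 has rank 1. Corank 1: A-series; mu = 5 gives A_5.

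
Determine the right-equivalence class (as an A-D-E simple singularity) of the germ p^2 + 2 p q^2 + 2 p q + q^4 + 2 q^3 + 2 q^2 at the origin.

The Hessian of f at 0 has rank 2. Corank 0: nondegenerate Morse point, so A_1.

A_1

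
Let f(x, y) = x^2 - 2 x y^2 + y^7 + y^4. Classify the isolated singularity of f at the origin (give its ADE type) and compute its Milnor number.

Type A_6, Milnor number mu = 6.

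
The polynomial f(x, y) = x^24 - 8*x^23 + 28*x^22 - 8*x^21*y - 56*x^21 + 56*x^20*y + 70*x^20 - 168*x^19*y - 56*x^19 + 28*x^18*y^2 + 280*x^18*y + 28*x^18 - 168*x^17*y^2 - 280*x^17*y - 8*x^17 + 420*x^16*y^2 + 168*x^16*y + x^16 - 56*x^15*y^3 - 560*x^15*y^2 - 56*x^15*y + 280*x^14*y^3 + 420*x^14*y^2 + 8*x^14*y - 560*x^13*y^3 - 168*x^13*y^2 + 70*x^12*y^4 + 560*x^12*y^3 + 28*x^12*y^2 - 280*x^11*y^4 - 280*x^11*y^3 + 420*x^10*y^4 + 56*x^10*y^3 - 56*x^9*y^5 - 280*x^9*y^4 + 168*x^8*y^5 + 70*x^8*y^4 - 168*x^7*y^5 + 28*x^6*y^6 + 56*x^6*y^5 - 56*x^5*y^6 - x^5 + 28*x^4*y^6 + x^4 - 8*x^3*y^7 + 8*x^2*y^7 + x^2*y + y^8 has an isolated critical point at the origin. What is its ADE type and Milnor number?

Type D_{9}, Milnor number mu = 9.

The Hessian of f at 0 has rank 0. Corank 2; j^3 = x^2*y has shape L^2 M (L != M), so D-series; mu = 9 gives D_9.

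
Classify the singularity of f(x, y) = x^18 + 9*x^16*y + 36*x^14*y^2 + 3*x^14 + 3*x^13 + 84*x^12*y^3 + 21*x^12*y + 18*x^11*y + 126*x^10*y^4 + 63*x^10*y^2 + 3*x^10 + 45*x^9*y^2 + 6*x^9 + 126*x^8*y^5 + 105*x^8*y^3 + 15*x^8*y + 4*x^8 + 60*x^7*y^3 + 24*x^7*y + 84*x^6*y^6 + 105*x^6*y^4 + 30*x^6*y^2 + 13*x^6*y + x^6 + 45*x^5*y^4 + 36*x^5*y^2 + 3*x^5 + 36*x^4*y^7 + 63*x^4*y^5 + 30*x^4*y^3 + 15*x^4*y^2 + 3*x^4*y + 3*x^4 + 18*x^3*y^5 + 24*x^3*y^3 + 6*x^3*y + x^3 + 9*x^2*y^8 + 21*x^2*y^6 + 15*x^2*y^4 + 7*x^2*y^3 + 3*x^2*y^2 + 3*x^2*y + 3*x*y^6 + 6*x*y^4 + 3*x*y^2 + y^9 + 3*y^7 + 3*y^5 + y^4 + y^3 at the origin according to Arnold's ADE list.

The Hessian of f at 0 has rank 0. Corank 2; j^3 = (x + y)^3 is a perfect cube, so E-series; the 4-jet and mu = 6 give E_6.

E_6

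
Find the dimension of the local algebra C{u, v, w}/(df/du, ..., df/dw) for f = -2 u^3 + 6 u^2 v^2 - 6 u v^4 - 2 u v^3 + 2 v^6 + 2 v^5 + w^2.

7

The Hessian of f at 0 has rank 1. Corank 2; j^3 = -2*u^3 is a perfect cube, so E-series; the 4-jet and mu = 7 give E_7.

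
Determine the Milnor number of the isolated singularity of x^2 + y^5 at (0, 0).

4

The Hessian of f at 0 has rank 1. Corank 1: A-series; mu = 4 gives A_4.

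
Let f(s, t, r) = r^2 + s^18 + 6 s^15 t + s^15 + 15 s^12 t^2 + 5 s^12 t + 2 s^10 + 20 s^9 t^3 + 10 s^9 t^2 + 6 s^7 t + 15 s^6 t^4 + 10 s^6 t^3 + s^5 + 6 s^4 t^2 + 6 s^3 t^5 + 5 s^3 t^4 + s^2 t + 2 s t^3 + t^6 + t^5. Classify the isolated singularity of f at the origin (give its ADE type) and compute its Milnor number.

The Hessian of f at 0 has rank 1. Corank 2; j^3 = s^2*t has shape L^2 M (L != M), so D-series; mu = 7 gives D_7.

Type D_7, Milnor number mu = 7.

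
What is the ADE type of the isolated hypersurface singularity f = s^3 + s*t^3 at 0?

E_7

The Hessian of f at 0 has rank 0. Corank 2; j^3 = s^3 is a perfect cube, so E-series; the 4-jet and mu = 7 give E_7.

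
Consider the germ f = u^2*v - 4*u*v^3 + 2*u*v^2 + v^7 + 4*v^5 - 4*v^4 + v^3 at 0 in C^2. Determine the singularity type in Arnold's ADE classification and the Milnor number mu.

The Hessian of f at 0 has rank 0. Corank 2; j^3 = v*(u + v)^2 has shape L^2 M (L != M), so D-series; mu = 8 gives D_8.

Type D_{8}, Milnor number mu = 8.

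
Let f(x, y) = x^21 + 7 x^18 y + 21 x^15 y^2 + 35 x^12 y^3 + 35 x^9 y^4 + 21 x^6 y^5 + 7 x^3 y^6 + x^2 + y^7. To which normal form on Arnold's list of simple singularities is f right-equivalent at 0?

A_{6}

The Hessian of f at 0 is [[2, 0], [0, 0]] with rank 1, so corank 1. A Groebner basis of the Jacobian ideal J(f) in C{x,y} is {y^6, x}; counting standard monomials gives mu = 6. Corank 1: A-series; mu = 6 gives A_6.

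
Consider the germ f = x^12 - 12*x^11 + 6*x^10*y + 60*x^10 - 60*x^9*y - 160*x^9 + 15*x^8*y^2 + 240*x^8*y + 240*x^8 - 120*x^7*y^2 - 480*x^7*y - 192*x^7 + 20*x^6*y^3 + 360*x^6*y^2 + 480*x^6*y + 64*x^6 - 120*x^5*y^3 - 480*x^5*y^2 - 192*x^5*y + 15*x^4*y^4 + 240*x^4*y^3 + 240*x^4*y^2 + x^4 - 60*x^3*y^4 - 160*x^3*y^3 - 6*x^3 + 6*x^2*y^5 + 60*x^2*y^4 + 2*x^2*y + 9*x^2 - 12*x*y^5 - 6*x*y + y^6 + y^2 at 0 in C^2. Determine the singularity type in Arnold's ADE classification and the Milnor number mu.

Type A_5, Milnor number mu = 5.

The Hessian of f at 0 has rank 1. Corank 1: A-series; mu = 5 gives A_5.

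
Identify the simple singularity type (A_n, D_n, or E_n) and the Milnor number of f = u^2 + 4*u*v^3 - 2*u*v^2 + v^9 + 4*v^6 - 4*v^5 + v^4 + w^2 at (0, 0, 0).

Type A_8, Milnor number mu = 8.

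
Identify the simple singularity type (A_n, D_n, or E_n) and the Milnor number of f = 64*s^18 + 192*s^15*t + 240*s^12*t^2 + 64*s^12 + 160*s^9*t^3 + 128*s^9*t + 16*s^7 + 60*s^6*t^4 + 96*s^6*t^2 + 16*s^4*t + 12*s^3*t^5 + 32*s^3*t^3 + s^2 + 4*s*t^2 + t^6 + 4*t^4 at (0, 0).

The Hessian of f at 0 has rank 1. Corank 1: A-series; mu = 5 gives A_5.

Type A_{5}, Milnor number mu = 5.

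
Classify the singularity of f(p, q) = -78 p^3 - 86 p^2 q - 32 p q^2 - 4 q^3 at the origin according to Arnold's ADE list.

D_{4}

The Hessian of f at 0 has rank 0. Corank 2; j^3 = -2*(3*p + q)*(13*p^2 + 10*p*q + 2*q^2) splits into three distinct lines over C (the quadratic factor has nonzero discriminant), so D_4.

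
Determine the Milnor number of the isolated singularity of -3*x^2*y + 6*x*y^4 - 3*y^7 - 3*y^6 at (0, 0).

7

The Hessian of f at 0 is [[0, 0], [0, 0]] with rank 0, so corank 2. A Groebner basis of the Jacobian ideal J(f) in C{x,y} is {-x*y + y^4, x^3, x^2*y, x^2/6 + x*y^2}; counting standard monomials gives mu = 7. Corank 2; j^3 = -3*x^2*y has shape L^2 M (L != M), so D-series; mu = 7 gives D_7.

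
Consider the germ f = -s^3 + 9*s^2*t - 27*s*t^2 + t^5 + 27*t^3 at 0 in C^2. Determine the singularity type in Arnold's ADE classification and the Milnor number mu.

The Hessian of f at 0 has rank 0. Corank 2; j^3 = -(s - 3*t)^3 is a perfect cube, so E-series; the 5-jet and mu = 8 give E_8.

Type E8, Milnor number mu = 8.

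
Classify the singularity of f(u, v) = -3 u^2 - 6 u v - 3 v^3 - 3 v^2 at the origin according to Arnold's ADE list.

A_2

The Hessian of f at 0 has rank 1. Corank 1: A-series; mu = 2 gives A_2.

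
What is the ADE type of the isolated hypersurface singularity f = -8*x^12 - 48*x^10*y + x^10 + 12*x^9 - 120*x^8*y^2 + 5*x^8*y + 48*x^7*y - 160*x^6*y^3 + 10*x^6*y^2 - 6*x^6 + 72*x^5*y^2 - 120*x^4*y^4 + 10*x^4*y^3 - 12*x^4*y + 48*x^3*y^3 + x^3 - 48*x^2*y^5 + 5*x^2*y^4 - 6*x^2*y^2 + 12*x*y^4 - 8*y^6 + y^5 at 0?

E8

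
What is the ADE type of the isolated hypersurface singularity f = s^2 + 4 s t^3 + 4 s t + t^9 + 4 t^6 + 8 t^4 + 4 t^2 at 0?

The Hessian of f at 0 is [[2, 4], [4, 8]] with rank 1, so corank 1. A Groebner basis of the Jacobian ideal J(f) in C{s,t} is {s^2*t^2 - 2*s^2 - 6*s*t - 4*t^2, s^3 + 6*s^2*t + 12*s*t^2 - 4*s - 8*t, s/2 + t^3 + t}; counting standard monomials gives mu = 8. Corank 1: A-series; mu = 8 gives A_8.

A8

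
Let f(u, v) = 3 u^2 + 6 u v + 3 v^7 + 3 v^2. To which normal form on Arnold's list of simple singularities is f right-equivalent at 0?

The Hessian of f at 0 is [[6, 6], [6, 6]] with rank 1, so corank 1. A Groebner basis of the Jacobian ideal J(f) in C{u,v} is {v^6, u + v}; counting standard monomials gives mu = 6. Corank 1: A-series; mu = 6 gives A_6.

A_{6}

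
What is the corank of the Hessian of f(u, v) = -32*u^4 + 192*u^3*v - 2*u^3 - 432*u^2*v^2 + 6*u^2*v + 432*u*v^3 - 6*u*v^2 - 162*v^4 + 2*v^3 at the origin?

Hessian at 0 has rank 0.

2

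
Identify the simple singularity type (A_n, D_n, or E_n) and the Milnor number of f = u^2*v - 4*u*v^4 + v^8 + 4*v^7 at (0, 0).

The Hessian of f at 0 is [[0, 0], [0, 0]] with rank 0, so corank 2. A Groebner basis of the Jacobian ideal J(f) in C{u,v} is {u^2*v^2, -u^2*v - u^2/2 + u*v^3, -u*v/2 + v^4, u^3}; counting standard monomials gives mu = 9. Corank 2; j^3 = u^2*v has shape L^2 M (L != M), so D-series; mu = 9 gives D_9.

Type D_9, Milnor number mu = 9.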